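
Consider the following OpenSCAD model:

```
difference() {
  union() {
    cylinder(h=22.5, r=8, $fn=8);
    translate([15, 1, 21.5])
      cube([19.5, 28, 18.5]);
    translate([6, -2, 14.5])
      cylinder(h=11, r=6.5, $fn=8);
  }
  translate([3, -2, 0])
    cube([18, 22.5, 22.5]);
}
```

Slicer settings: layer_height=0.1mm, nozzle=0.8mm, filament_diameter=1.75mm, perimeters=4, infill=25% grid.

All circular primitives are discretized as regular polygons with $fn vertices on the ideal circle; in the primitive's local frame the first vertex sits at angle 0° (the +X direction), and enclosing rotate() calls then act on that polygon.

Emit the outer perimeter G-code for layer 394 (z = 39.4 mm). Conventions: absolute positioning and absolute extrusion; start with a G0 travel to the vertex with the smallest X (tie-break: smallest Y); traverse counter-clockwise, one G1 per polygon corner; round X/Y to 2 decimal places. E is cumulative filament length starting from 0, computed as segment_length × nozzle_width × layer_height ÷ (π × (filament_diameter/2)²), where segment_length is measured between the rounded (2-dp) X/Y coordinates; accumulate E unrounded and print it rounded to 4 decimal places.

G0 X15.00 Y1.00 Z39.40
G1 X34.50 Y1.00 E0.6486
G1 X34.50 Y29.00 E1.5799
G1 X15.00 Y29.00 E2.2284
G1 X15.00 Y1.00 E3.1597

At z = 39.4 mm: the cylinder is not intersected at this z (z outside [0, 22.5]); the cube at (15, 1) is present — its section is the full 19.5×28 rectangle; the cylinder at (6, -2) does not reach this height (z outside [14.5, 25.5]); Combining (union): only the 19.5×28 cube at (15, 1) is present, so the union is just that shape — 1 connected region; the cube at (3, -2) is not intersected at this z (z outside [0, 22.5]); After the difference (first − rest): none of the subtracted shapes is present at this height, so that combined region is unchanged — 1 connected region. The outline is a single polygon with 4 vertices. Extrusion per mm of travel: 0.8 × 0.1 / (π × 0.875²) = 0.033260. Accumulating E over each segment gives final E = 3.1597.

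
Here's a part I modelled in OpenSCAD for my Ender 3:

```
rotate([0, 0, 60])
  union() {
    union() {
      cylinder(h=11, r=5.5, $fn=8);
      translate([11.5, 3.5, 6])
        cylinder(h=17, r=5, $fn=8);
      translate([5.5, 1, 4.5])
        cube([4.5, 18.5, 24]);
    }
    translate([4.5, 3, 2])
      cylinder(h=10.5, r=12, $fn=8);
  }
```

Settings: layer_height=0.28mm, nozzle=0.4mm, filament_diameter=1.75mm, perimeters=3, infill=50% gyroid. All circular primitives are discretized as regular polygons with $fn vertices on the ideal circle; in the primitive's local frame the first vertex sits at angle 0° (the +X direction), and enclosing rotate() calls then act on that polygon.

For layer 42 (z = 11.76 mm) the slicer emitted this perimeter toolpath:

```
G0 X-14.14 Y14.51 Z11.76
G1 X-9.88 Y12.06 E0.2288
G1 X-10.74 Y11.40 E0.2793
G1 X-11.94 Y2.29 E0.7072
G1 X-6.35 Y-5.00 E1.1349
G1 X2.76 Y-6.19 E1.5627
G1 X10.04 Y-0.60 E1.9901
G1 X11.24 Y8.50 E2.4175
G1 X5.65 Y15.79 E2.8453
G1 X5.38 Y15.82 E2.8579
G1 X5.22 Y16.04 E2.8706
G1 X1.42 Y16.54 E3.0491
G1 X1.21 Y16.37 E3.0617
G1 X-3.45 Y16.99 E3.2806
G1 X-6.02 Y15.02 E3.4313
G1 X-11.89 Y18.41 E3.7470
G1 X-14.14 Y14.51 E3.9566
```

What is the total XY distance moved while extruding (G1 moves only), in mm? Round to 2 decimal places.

Sum the Euclidean lengths of each G1 segment: total = 84.97 mm.

84.97 mm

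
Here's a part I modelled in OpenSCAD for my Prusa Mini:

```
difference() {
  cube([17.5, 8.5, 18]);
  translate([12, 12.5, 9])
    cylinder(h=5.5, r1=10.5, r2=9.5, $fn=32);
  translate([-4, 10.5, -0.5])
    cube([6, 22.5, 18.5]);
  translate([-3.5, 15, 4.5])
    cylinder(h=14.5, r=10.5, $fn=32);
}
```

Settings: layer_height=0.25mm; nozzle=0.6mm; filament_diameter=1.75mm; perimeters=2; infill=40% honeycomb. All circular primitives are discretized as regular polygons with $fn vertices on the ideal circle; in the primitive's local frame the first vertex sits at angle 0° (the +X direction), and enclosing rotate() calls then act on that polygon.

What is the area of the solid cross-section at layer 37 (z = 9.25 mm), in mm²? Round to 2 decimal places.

At z = 9.25 mm: the 17.5×8.5 cube contributes its full rectangle (area 148.75 mm²); the cone at (12, 12.5) (r1=10.5→r2=9.5) has section circumradius 10.455 here — a regular 32-gon (area = (32/2)·10.455²·sin(360°/32) = 341.17 mm²); the 6×22.5 cube at (-4, 10.5) contributes its full rectangle (area 135.00 mm²); the r=10.5 cylinder at (-3.5, 15) contributes a regular 32-gon of circumradius 10.5 (area = (32/2)·10.500²·sin(360°/32) = 344.14 mm²); After the difference (first − rest): starting from the 17.5×8.5 cube (148.75 mm²), the cone at (12, 12.5) partially overlaps it — only the 77.18 mm² overlap (of its 341.17 mm²) is removed, clipping the outline; the 6×22.5 cube at (-4, 10.5) misses the remaining region (no effect); the r=10.5 cylinder at (-3.5, 15) partially overlaps it — only the 7.56 mm² overlap (of its 344.14 mm²) is removed, clipping the outline — area = 64.01 mm². Overall, the cross-section is a single solid region. Net area = 64.01 mm².

64.01 mm²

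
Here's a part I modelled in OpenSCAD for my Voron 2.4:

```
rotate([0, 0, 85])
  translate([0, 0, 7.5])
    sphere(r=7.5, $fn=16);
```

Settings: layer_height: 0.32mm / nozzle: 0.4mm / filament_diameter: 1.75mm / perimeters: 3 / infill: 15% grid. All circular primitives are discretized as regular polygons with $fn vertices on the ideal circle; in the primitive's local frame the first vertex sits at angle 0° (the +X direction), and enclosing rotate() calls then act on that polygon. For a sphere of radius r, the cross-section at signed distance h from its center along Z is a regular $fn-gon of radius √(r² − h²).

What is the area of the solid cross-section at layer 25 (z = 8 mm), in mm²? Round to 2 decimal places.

171.44 mm²

At z = 8 mm: the sphere: section is a regular 16-gon, circumradius = √(r²−h²) = √(7.5²−0.5²) = 7.483 (area = (16/2)·7.483²·sin(360°/16) = 171.44 mm²); (rotated 85° about Z; rotation is an isometry so areas/perimeters/island counts are preserved). Overall, the cross-section is a single solid region. Net area = 171.44 mm².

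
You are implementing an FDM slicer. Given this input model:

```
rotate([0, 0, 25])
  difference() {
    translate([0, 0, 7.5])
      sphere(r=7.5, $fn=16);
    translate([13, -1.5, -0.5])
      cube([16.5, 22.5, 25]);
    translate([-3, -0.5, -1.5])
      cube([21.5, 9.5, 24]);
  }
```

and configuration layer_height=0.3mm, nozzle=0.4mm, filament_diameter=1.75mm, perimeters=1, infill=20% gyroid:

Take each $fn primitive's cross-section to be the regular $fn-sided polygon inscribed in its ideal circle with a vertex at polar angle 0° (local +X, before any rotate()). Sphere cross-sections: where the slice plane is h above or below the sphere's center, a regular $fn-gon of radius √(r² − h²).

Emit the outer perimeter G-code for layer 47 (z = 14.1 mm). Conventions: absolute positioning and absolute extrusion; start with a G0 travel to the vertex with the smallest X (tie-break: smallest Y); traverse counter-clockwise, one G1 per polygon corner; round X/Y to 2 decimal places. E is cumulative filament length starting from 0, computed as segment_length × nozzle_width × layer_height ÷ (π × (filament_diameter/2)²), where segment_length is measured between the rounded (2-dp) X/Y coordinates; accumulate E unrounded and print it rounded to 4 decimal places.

At z = 14.1 mm: the r=7.5 sphere contributes a regular 16-gon of circumradius √(7.5²−6.6²) = 3.562; the 16.5×22.5 cube at (13, -1.5) contributes its full rectangle; the 21.5×9.5 cube at (-3, -0.5) contributes its full rectangle; Taking the first minus the rest: starting from the r=7.5 sphere, the 16.5×22.5 cube at (13, -1.5) misses the remaining region (no effect); the 21.5×9.5 cube at (-3, -0.5) partially overlaps it — only the 22.04 mm² overlap (of its 204.25 mm²) is removed, clipping the outline — 1 connected region; (rotated 25° about Z; rotation is an isometry so areas/perimeters/island counts are preserved). The outline is a single polygon with 12 vertices. Extrusion per mm of travel: 0.4 × 0.3 / (π × 0.875²) = 0.049890. Accumulating E over each segment gives final E = 1.0622.

G0 X-3.56 Y-0.16 Z14.10
G1 X-3.23 Y-1.51 E0.0693
G1 X-2.41 Y-2.63 E0.1386
G1 X-1.22 Y-3.35 E0.2080
G1 X0.16 Y-3.56 E0.2776
G1 X1.51 Y-3.23 E0.3470
G1 X2.63 Y-2.41 E0.4162
G1 X3.35 Y-1.22 E0.4856
G1 X3.56 Y0.16 E0.5552
G1 X3.35 Y1.01 E0.5989
G1 X-2.51 Y-1.72 E0.9214
G1 X-3.48 Y0.36 E1.0359
G1 X-3.56 Y-0.16 E1.0622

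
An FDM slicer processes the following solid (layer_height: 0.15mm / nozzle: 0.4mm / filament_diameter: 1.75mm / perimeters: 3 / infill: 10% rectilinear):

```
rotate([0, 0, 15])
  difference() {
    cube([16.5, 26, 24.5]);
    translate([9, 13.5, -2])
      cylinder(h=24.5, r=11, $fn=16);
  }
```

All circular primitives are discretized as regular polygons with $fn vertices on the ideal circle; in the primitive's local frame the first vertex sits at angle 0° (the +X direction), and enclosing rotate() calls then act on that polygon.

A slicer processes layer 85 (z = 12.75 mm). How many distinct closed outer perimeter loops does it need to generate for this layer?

2

At z = 12.75 mm: the cube (footprint 16.5×26) is included at this height; the cylinder at (9, 13.5): section is a regular 16-gon, circumradius r=11; After the difference (first − rest): starting from the 16.5×26 cube, the r=11 cylinder at (9, 13.5) partially overlaps it — only the 318.61 mm² overlap (of its 370.44 mm²) is removed, clipping the outline — 2 connected regions; (whole slice rotated 15° about Z — lengths, areas and connectivity unchanged). The result has 2 disconnected regions.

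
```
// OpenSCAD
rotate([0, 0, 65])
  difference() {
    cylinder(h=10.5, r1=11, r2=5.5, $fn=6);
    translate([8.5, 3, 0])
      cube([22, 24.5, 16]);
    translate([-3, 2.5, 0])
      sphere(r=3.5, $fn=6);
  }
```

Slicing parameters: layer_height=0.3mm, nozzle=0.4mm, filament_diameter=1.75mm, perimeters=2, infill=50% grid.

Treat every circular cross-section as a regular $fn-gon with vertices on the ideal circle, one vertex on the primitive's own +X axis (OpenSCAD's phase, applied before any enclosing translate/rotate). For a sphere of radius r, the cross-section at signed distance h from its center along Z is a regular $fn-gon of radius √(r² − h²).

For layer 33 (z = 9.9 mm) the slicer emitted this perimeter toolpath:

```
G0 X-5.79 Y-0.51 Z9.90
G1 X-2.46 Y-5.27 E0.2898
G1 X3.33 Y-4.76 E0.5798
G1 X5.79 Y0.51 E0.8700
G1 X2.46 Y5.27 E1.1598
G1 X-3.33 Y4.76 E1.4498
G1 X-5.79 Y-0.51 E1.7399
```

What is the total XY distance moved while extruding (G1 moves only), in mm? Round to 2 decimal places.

34.87 mm

Sum the Euclidean lengths of each G1 segment: total = 34.87 mm.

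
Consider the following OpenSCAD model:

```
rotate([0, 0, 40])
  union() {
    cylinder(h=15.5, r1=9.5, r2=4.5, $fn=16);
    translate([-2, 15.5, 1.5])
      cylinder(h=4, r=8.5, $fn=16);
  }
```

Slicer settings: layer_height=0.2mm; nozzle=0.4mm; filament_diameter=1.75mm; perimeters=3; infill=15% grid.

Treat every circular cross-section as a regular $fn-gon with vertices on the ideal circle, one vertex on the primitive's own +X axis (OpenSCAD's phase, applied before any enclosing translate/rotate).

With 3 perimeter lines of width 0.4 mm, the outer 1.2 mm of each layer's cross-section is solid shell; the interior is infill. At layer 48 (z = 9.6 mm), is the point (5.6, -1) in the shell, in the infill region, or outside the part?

shell

At z = 9.6 mm: the cone: at t=0.619 of its height the radius interpolates to r₁+(r₂−r₁)t = 6.403, giving a regular 16-gon of that circumradius; the cylinder at (-2, 15.5) does not reach this height (z outside [1.5, 5.5]); Combining (union): only the cone is present, so the union is just that shape — 1 connected region; (rotated 40° about Z; rotation is an isometry so areas/perimeters/island counts are preserved). Overall, the cross-section is a single solid region. Undo the 40° rotation: the query point maps to (3.647, -4.366) in the un-rotated model frame. The nearest boundary edge runs (2.45, -5.92)→(4.53, -4.53); distance from the point to it = 0.62 mm. The point is inside the cross-section, 0.62 mm from the nearest boundary — within the 1.2 mm shell band (3 × 0.4).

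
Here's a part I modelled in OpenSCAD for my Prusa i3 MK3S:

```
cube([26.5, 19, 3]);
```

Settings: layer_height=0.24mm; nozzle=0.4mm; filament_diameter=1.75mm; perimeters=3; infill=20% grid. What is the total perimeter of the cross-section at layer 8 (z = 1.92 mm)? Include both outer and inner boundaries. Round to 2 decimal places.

At z = 1.92 mm: the cube is present — its section is the full 26.5×19 rectangle (perimeter 91.00 mm). Overall, the cross-section is a single solid region. Total boundary length (outer) = 91.00 mm.

91.00 mm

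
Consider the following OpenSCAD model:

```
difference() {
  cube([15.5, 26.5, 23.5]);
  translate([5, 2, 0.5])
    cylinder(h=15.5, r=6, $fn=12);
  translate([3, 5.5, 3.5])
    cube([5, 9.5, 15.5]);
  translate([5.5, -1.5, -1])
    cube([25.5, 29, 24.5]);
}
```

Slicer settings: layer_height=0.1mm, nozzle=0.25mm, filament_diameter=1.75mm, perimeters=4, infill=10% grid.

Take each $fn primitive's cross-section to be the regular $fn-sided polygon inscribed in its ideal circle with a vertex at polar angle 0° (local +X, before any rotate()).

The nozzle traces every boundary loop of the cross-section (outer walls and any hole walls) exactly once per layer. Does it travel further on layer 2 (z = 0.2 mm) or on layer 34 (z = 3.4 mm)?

Layer 2 (z = 0.2): the cube is present — its section is the full 15.5×26.5 rectangle (perimeter 84.00 mm); the cylinder at (5, 2) is absent (z outside [0.5, 16]); the cube at (3, 5.5) does not reach this height (z outside [3.5, 19]); the cube at (5.5, -1.5) (footprint 25.5×29) is included at this height (perimeter 109.00 mm); After the difference (first − rest): starting from the 15.5×26.5 cube, the 25.5×29 cube at (5.5, -1.5) partially overlaps it — only the 265.00 mm² overlap (of its 739.50 mm²) is removed, clipping the outline — boundary = 64.00 mm. So its perimeter = 64.00 mm. Layer 34 (z = 3.4): the cube (footprint 15.5×26.5) is included at this height (perimeter 84.00 mm); the cylinder at (5, 2): section is a regular 12-gon, circumradius r=6 (perimeter = 2·12·6.000·sin(180°/12) = 37.27 mm); the cube at (3, 5.5) is absent (z outside [3.5, 19]); the cube at (5.5, -1.5) (footprint 25.5×29) is included at this height (perimeter 109.00 mm); Subtracting the remaining from the first: starting from the 15.5×26.5 cube, the r=6 cylinder at (5, 2) partially overlaps it — only the 73.65 mm² overlap (of its 108.00 mm²) is removed, clipping the outline; the 25.5×29 cube at (5.5, -1.5) partially overlaps it — only the 230.50 mm² overlap (of its 739.50 mm²) is removed, clipping the outline — boundary = 51.89 mm. So its perimeter = 51.89 mm. Layer 2 is larger (64.00 vs 51.89 mm).

layer 2 (z = 0.2 mm)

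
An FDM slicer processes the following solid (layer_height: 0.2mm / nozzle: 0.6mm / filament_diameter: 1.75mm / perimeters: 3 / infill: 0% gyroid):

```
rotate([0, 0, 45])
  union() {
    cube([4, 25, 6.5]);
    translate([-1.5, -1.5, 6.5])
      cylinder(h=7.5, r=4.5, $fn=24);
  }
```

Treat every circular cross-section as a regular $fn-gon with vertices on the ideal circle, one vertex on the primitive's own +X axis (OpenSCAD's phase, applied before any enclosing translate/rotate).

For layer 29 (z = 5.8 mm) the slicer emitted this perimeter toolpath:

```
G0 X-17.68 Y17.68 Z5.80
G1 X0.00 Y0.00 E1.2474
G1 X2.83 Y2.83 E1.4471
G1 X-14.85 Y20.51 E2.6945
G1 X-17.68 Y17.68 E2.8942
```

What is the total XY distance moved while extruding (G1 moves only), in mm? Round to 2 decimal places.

Sum the Euclidean lengths of each G1 segment: total = 58.01 mm.

58.01 mm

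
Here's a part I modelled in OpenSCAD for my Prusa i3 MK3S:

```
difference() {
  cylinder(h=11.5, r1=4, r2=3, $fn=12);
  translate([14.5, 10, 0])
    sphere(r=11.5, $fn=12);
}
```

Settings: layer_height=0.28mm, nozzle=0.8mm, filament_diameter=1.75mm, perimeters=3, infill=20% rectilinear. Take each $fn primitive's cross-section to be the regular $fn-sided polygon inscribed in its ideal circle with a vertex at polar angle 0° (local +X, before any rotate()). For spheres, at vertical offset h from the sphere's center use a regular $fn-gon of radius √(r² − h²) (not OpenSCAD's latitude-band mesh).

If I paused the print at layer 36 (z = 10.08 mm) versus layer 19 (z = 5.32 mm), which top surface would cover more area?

layer 19 (z = 5.32 mm)

Layer 36 (z = 10.08): the cone (r1=4→r2=3) has section circumradius 3.123 here — a regular 12-gon (area = (12/2)·3.123²·sin(360°/12) = 29.27 mm²); the sphere at (14.5, 10): section is a regular 12-gon, circumradius = √(r²−h²) = √(11.5²−10.08²) = 5.536 (area = (12/2)·5.536²·sin(360°/12) = 91.93 mm²); After the difference (first − rest): starting from the cone (29.27 mm²), the r=11.5 sphere at (14.5, 10) misses the remaining region (no effect) — area = 29.27 mm². So its area = 29.27 mm². Layer 19 (z = 5.32): the cone contributes a regular 12-gon of circumradius 3.537 (interpolated between r1=4 and r2=3 at t=0.463) (area = (12/2)·3.537²·sin(360°/12) = 37.54 mm²); the r=11.5 sphere at (14.5, 10) contributes a regular 12-gon of circumradius √(11.5²−5.32²) = 10.195 (area = (12/2)·10.195²·sin(360°/12) = 311.84 mm²); Taking the first minus the rest: starting from the cone (37.54 mm²), the r=11.5 sphere at (14.5, 10) misses the remaining region (no effect) — area = 37.54 mm². So its area = 37.54 mm². Layer 19 is larger (37.54 vs 29.27 mm²).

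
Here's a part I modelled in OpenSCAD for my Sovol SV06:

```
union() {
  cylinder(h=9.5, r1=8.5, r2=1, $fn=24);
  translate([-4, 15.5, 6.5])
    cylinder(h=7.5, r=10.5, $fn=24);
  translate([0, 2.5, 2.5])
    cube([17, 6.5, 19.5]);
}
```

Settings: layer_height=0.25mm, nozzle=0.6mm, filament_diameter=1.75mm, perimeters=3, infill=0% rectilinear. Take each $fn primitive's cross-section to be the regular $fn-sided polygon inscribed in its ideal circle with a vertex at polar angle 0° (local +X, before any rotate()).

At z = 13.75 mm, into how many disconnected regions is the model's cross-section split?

At z = 13.75 mm: the cone is absent (z outside [0, 9.5]); the cylinder at (-4, 15.5): section is a regular 24-gon, circumradius r=10.5; the cube at (0, 2.5) (footprint 17×6.5) is included at this height; Combining (union): the regions partially overlap (shared area 7.72 mm²), so overlapping operands fuse into one piece — 1 connected region. The result has 1 disconnected region.

1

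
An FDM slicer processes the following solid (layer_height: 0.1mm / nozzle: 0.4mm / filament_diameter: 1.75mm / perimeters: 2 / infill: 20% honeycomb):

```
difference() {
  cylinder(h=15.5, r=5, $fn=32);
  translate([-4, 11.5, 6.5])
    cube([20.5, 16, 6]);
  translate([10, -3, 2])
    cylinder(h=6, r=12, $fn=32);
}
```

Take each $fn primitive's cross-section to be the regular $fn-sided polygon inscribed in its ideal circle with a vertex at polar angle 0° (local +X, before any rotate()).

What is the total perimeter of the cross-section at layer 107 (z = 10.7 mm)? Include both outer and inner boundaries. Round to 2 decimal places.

31.37 mm

At z = 10.7 mm: the r=5 cylinder gives a regular 32-gon of circumradius 5 (constant along its height) (perimeter = 2·32·5.000·sin(180°/32) = 31.37 mm); the cube at (-4, 11.5) (footprint 20.5×16) is included at this height (perimeter 73.00 mm); the cylinder at (10, -3) is not intersected at this z (z outside [2, 8]); Subtracting the remaining from the first: starting from the r=5 cylinder, the 20.5×16 cube at (-4, 11.5) misses the remaining region (no effect) — boundary = 31.37 mm. Overall, the cross-section is a single solid region. Total boundary length (outer) = 31.37 mm.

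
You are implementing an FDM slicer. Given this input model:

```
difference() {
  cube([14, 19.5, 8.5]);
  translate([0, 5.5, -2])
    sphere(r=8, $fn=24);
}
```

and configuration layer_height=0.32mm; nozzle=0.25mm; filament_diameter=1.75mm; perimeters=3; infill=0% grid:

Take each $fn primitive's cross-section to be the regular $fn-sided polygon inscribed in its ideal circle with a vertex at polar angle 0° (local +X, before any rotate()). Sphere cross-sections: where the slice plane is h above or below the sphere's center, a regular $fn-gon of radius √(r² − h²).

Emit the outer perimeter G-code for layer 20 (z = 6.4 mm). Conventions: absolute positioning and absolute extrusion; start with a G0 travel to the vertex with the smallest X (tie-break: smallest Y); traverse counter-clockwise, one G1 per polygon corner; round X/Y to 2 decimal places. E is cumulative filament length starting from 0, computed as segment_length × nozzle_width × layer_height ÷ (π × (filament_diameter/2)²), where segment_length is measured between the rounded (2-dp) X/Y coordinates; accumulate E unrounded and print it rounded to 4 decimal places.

At z = 6.4 mm: the cube (footprint 14×19.5) is included at this height; the sphere at (0, 5.5) is not intersected at this z (|z−center|=8.400 > r=8); Taking the first minus the rest: none of the subtracted shapes is present at this height, so the 14×19.5 cube is unchanged — 1 connected region. The outline is a single polygon with 4 vertices. Extrusion per mm of travel: 0.25 × 0.32 / (π × 0.875²) = 0.033260. Accumulating E over each segment gives final E = 2.2284.

G0 X0.00 Y0.00 Z6.40
G1 X14.00 Y0.00 E0.4656
G1 X14.00 Y19.50 E1.1142
G1 X0.00 Y19.50 E1.5799
G1 X0.00 Y0.00 E2.2284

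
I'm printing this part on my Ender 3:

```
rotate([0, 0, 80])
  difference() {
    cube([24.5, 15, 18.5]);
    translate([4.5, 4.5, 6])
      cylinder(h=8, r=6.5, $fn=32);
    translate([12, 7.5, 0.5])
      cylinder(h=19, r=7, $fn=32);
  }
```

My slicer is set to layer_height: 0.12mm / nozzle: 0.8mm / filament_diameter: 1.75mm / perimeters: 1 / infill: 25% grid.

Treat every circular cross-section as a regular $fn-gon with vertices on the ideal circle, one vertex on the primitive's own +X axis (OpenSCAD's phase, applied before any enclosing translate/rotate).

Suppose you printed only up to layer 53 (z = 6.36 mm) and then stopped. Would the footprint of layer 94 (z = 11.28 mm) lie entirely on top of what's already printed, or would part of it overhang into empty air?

Compare the two slices. At z = 6.36: the cube (footprint 24.5×15) is included at this height (area 367.50 mm²); the cylinder at (4.5, 4.5): section is a regular 32-gon, circumradius r=6.5 (area = (32/2)·6.500²·sin(360°/32) = 131.88 mm²); the r=7 cylinder at (12, 7.5) contributes a regular 32-gon of circumradius 7 (area = (32/2)·7.000²·sin(360°/32) = 152.95 mm²); Taking the first minus the rest: starting from the 24.5×15 cube (367.50 mm²), the r=6.5 cylinder at (4.5, 4.5) partially overlaps it — only the 106.42 mm² overlap (of its 131.88 mm²) is removed, clipping the outline; the r=7 cylinder at (12, 7.5) partially overlaps it — only the 112.54 mm² overlap (of its 152.95 mm²) is removed, clipping the outline — area = 148.53 mm²; (whole slice rotated 80° about Z — lengths, areas and connectivity unchanged). At z = 11.28: the cube is present — its section is the full 24.5×15 rectangle (area 367.50 mm²); the cylinder at (4.5, 4.5): section is a regular 32-gon, circumradius r=6.5 (area = (32/2)·6.500²·sin(360°/32) = 131.88 mm²); the cylinder at (12, 7.5): section is a regular 32-gon, circumradius r=7 (area = (32/2)·7.000²·sin(360°/32) = 152.95 mm²); After the difference (first − rest): starting from the 24.5×15 cube (367.50 mm²), the r=6.5 cylinder at (4.5, 4.5) partially overlaps it — only the 106.42 mm² overlap (of its 131.88 mm²) is removed, clipping the outline; the r=7 cylinder at (12, 7.5) partially overlaps it — only the 112.54 mm² overlap (of its 152.95 mm²) is removed, clipping the outline — area = 148.53 mm²; (whole slice rotated 80° about Z — lengths, areas and connectivity unchanged). Checking containment: the cross-section at z = 11.28 is a subset of the cross-section at z = 6.36.

entirely on top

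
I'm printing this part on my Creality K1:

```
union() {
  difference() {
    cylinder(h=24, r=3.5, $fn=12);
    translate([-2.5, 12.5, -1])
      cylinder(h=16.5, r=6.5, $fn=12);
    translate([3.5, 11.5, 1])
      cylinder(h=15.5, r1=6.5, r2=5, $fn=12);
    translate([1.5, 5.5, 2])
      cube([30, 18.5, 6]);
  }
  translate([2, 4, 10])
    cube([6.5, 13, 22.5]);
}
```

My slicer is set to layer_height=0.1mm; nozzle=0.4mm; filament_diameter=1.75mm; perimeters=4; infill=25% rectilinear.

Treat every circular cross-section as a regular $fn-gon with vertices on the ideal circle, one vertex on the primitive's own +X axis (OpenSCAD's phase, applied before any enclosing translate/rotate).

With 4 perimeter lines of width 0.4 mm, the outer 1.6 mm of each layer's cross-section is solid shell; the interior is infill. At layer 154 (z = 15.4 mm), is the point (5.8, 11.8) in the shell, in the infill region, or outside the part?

infill

At z = 15.4 mm: the r=3.5 cylinder contributes a regular 12-gon of circumradius 3.5; the cylinder at (-2.5, 12.5): section is a regular 12-gon, circumradius r=6.5; the cone at (3.5, 11.5): at t=0.929 of its height the radius interpolates to r₁+(r₂−r₁)t = 5.106, giving a regular 12-gon of that circumradius; the cube at (1.5, 5.5) is absent (z outside [2, 8]); Subtracting the remaining from the first: starting from the r=3.5 cylinder, the r=6.5 cylinder at (-2.5, 12.5) misses the remaining region (no effect); the cone at (3.5, 11.5) misses the remaining region (no effect) — 1 connected region; the cube at (2, 4) is present — its section is the full 6.5×13 rectangle; Merging all regions: the 2 present regions are separate (no shared area or edge), so areas and boundary lengths simply add and each stays a separate island — 2 connected regions. Overall, the cross-section has 2 separate islands. The nearest boundary edge runs (8.50, 17.00)→(8.50, 4.00); distance from the point to it = 2.70 mm. (Shell/infill is judged within the island containing the point — the largest one.) The point is inside the cross-section and 2.70 mm from the nearest boundary — more than the 1.6 mm shell width (4 × 0.4), so it's in the infill interior.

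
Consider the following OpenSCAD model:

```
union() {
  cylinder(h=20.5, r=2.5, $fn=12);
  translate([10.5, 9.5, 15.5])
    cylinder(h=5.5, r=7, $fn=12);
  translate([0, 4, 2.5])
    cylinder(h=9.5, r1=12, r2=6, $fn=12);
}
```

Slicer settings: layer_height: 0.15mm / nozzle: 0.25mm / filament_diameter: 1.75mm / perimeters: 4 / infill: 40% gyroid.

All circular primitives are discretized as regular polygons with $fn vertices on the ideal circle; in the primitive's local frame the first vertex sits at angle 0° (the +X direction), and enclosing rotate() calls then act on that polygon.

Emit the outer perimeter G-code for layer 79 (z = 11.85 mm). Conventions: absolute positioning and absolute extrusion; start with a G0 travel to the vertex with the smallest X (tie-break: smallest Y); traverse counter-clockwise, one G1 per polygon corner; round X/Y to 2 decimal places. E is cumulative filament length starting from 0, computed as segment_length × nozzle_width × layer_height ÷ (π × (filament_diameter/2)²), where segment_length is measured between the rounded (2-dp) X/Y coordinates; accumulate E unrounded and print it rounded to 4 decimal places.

G0 X-6.09 Y4.00 Z11.85
G1 X-5.28 Y0.95 E0.0492
G1 X-3.05 Y-1.28 E0.0984
G1 X-1.80 Y-1.61 E0.1185
G1 X-1.25 Y-2.17 E0.1308
G1 X0.00 Y-2.50 E0.1509
G1 X1.25 Y-2.17 E0.1711
G1 X1.80 Y-1.61 E0.1833
G1 X3.05 Y-1.28 E0.2035
G1 X5.28 Y0.95 E0.2526
G1 X6.09 Y4.00 E0.3018
G1 X5.28 Y7.05 E0.3510
G1 X3.05 Y9.28 E0.4002
G1 X0.00 Y10.09 E0.4494
G1 X-3.05 Y9.28 E0.4986
G1 X-5.28 Y7.05 E0.5478
G1 X-6.09 Y4.00 E0.5970

At z = 11.85 mm: the cylinder: section is a regular 12-gon, circumradius r=2.5; the cylinder at (10.5, 9.5) is not intersected at this z (z outside [15.5, 21]); the cone at (0, 4): at t=0.984 of its height the radius interpolates to r₁+(r₂−r₁)t = 6.095, giving a regular 12-gon of that circumradius; Merging all regions: the regions partially overlap (shared area 17.51 mm²), so overlapping operands fuse into one piece — 1 connected region. The outline is a single polygon with 16 vertices. Extrusion per mm of travel: 0.25 × 0.15 / (π × 0.875²) = 0.015591. Accumulating E over each segment gives final E = 0.5970.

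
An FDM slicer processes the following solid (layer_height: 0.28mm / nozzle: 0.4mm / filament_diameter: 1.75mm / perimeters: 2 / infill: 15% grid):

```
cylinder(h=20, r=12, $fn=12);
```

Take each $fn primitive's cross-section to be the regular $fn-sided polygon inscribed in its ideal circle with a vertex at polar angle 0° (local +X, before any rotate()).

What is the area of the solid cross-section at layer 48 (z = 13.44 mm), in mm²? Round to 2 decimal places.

432.00 mm²

At z = 13.44 mm: the r=12 cylinder gives a regular 12-gon of circumradius 12 (constant along its height) (area = (12/2)·12.000²·sin(360°/12) = 432.00 mm²). Overall, the cross-section is a single solid region. Net area = 432.00 mm².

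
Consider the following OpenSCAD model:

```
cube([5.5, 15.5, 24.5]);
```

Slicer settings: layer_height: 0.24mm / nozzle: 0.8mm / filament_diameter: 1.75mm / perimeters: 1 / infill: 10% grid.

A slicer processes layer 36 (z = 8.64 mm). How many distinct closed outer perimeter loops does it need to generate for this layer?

1

At z = 8.64 mm: the 5.5×15.5 cube contributes its full rectangle. The result has 1 disconnected region.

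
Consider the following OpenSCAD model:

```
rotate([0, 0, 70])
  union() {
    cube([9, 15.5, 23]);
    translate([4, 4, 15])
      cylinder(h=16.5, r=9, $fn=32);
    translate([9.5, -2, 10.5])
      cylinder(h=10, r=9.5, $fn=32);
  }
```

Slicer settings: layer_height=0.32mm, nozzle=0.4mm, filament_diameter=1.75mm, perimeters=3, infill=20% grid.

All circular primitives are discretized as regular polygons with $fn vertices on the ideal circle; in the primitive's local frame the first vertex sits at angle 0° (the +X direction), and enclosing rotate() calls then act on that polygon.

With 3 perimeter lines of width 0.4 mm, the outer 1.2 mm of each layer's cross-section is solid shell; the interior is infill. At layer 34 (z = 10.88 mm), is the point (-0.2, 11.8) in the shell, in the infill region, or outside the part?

At z = 10.88 mm: the 9×15.5 cube contributes its full rectangle; the cylinder at (4, 4) is absent (z outside [15, 31.5]); the r=9.5 cylinder at (9.5, -2) contributes a regular 32-gon of circumradius 9.5; Taking the union: the regions partially overlap (shared area 47.89 mm²), so overlapping operands fuse into one piece — 1 connected region; (rotated 70° about Z; rotation is an isometry so areas/perimeters/island counts are preserved). Overall, the cross-section is a single solid region. Undo the 70° rotation: the query point maps to (11.020, 4.224) in the un-rotated model frame. The nearest boundary edge runs (11.35, 7.32)→(13.14, 6.78); distance from the point to it = 3.06 mm. The point is inside the cross-section and 3.06 mm from the nearest boundary — more than the 1.2 mm shell width (3 × 0.4), so it's in the infill interior.

infill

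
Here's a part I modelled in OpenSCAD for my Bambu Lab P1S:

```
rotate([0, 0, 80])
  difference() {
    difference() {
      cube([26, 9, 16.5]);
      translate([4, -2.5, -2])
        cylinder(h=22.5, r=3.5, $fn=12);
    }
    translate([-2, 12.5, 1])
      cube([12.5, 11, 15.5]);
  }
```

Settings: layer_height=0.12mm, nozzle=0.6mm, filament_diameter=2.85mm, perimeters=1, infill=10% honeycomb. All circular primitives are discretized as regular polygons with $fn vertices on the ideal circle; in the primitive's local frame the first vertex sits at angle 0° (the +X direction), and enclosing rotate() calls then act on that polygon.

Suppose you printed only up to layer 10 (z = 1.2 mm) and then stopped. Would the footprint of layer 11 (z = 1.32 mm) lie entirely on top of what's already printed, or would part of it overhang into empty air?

entirely on top

Compare the two slices. At z = 1.2: the 26×9 cube contributes its full rectangle (area 234.00 mm²); the cylinder at (4, -2.5): section is a regular 12-gon, circumradius r=3.5 (area = (12/2)·3.500²·sin(360°/12) = 36.75 mm²); Subtracting the remaining from the first: starting from the 26×9 cube (234.00 mm²), the r=3.5 cylinder at (4, -2.5) partially overlaps it — only the 2.96 mm² overlap (of its 36.75 mm²) is removed, clipping the outline — area = 231.04 mm²; the 12.5×11 cube at (-2, 12.5) contributes its full rectangle (area 137.50 mm²); After the difference (first − rest): starting from that combined region (231.04 mm²), the 12.5×11 cube at (-2, 12.5) misses the remaining region (no effect) — area = 231.04 mm²; (rotated 80° about Z; rotation is an isometry so areas/perimeters/island counts are preserved). At z = 1.32: the cube (footprint 26×9) is included at this height (area 234.00 mm²); the r=3.5 cylinder at (4, -2.5) gives a regular 12-gon of circumradius 3.5 (constant along its height) (area = (12/2)·3.500²·sin(360°/12) = 36.75 mm²); Subtracting the remaining from the first: starting from the 26×9 cube (234.00 mm²), the r=3.5 cylinder at (4, -2.5) partially overlaps it — only the 2.96 mm² overlap (of its 36.75 mm²) is removed, clipping the outline — area = 231.04 mm²; the cube at (-2, 12.5) is present — its section is the full 12.5×11 rectangle (area 137.50 mm²); Subtracting the remaining from the first: starting from that combined region (231.04 mm²), the 12.5×11 cube at (-2, 12.5) misses the remaining region (no effect) — area = 231.04 mm²; (rotated 80° about Z; rotation is an isometry so areas/perimeters/island counts are preserved). Checking containment: the cross-section at z = 1.32 is a subset of the cross-section at z = 1.2.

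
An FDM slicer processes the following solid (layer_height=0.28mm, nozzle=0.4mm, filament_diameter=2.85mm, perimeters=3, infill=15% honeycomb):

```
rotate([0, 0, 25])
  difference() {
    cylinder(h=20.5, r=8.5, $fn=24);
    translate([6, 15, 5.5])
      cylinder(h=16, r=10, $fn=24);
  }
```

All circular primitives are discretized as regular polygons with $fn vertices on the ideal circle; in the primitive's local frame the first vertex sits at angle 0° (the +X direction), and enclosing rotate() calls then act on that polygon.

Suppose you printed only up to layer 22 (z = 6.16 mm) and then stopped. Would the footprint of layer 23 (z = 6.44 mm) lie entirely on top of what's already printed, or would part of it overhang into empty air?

entirely on top

Compare the two slices. At z = 6.16: the cylinder: section is a regular 24-gon, circumradius r=8.5 (area = (24/2)·8.500²·sin(360°/24) = 224.40 mm²); the r=10 cylinder at (6, 15) gives a regular 24-gon of circumradius 10 (constant along its height) (area = (24/2)·10.000²·sin(360°/24) = 310.58 mm²); After the difference (first − rest): starting from the r=8.5 cylinder (224.40 mm²), the r=10 cylinder at (6, 15) partially overlaps it — only the 13.26 mm² overlap (of its 310.58 mm²) is removed, clipping the outline — area = 211.13 mm²; (whole slice rotated 25° about Z — lengths, areas and connectivity unchanged). At z = 6.44: the r=8.5 cylinder gives a regular 24-gon of circumradius 8.5 (constant along its height) (area = (24/2)·8.500²·sin(360°/24) = 224.40 mm²); the r=10 cylinder at (6, 15) gives a regular 24-gon of circumradius 10 (constant along its height) (area = (24/2)·10.000²·sin(360°/24) = 310.58 mm²); Taking the first minus the rest: starting from the r=8.5 cylinder (224.40 mm²), the r=10 cylinder at (6, 15) partially overlaps it — only the 13.26 mm² overlap (of its 310.58 mm²) is removed, clipping the outline — area = 211.13 mm²; (rotated 25° about Z; rotation is an isometry so areas/perimeters/island counts are preserved). Checking containment: the cross-section at z = 6.44 is a subset of the cross-section at z = 6.16.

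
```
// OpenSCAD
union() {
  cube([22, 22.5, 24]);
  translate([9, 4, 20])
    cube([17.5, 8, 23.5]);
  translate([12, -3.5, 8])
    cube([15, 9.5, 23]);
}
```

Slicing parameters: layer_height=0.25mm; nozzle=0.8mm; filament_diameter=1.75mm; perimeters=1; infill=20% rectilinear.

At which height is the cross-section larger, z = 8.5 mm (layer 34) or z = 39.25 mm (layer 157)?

Layer 34 (z = 8.5): the 22×22.5 cube contributes its full rectangle (area 495.00 mm²); the cube at (9, 4) does not reach this height (z outside [20, 43.5]); the 15×9.5 cube at (12, -3.5) contributes its full rectangle (area 142.50 mm²); Merging all regions: the regions partially overlap — summed areas 637.50 mm² minus the doubly-counted overlap 60.00 mm² gives 577.50 mm² — area = 577.50 mm². So its area = 577.50 mm². Layer 157 (z = 39.25): the cube is not intersected at this z (z outside [0, 24]); the 17.5×8 cube at (9, 4) contributes its full rectangle (area 140.00 mm²); the cube at (12, -3.5) does not reach this height (z outside [8, 31]); Combining (union): only the 17.5×8 cube at (9, 4) is present, so the union is just that shape — area = 140.00 mm². So its area = 140.00 mm². Layer 34 is larger (577.50 vs 140.00 mm²).

layer 34 (z = 8.5 mm)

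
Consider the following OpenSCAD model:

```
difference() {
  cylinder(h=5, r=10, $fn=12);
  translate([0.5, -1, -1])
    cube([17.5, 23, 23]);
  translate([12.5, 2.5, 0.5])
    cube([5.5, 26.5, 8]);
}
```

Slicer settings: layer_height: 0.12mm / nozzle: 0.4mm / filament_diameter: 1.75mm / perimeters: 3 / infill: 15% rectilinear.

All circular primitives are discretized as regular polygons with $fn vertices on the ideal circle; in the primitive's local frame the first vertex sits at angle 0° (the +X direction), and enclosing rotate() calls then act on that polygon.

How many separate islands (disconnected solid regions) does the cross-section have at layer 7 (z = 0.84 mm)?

At z = 0.84 mm: the cylinder: section is a regular 12-gon, circumradius r=10; the 17.5×23 cube at (0.5, -1) contributes its full rectangle; the cube at (12.5, 2.5) (footprint 5.5×26.5) is included at this height; After the difference (first − rest): starting from the r=10 cylinder, the 17.5×23 cube at (0.5, -1) partially overlaps it — only the 79.40 mm² overlap (of its 402.50 mm²) is removed, clipping the outline; the 5.5×26.5 cube at (12.5, 2.5) misses the remaining region (no effect) — 1 connected region. Overall, the cross-section is a single solid region. Island count = 1.

1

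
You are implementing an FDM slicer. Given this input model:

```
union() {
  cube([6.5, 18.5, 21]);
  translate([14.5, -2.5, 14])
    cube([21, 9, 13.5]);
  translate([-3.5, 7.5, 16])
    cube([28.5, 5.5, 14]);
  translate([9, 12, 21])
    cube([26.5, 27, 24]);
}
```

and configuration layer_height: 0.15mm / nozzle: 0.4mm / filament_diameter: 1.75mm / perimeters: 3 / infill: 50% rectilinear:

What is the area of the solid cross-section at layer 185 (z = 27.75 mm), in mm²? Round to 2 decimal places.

856.25 mm²

At z = 27.75 mm: the cube is not intersected at this z (z outside [0, 21]); the cube at (14.5, -2.5) is absent (z outside [14, 27.5]); the 28.5×5.5 cube at (-3.5, 7.5) contributes its full rectangle (area 156.75 mm²); the 26.5×27 cube at (9, 12) contributes its full rectangle (area 715.50 mm²); Combining (union): the regions partially overlap — summed areas 872.25 mm² minus the doubly-counted overlap 16.00 mm² gives 856.25 mm² — area = 856.25 mm². Overall, the cross-section is a single solid region. Net area = 856.25 mm².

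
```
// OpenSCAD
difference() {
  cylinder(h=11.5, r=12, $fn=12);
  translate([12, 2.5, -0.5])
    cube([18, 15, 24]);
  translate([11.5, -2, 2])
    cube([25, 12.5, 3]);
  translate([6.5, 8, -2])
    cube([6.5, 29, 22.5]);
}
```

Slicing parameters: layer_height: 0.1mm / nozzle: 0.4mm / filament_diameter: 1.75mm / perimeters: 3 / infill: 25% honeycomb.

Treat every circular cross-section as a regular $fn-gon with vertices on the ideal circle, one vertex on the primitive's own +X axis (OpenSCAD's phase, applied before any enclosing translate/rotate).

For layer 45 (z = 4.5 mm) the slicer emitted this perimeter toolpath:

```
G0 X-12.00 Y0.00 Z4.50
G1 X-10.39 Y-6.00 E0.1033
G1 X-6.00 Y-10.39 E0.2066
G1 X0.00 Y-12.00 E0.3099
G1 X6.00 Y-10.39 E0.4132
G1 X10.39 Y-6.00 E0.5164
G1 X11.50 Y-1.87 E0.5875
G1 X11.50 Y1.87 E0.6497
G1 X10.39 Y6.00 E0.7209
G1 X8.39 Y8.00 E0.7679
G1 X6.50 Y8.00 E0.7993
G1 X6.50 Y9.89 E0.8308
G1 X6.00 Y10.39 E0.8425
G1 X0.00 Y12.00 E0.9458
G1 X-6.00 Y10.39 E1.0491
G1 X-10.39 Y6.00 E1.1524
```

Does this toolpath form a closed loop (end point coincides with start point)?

no

Start point (G0): (-12.00, 0.00). End point (last G1): the path does not return to the start — open.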